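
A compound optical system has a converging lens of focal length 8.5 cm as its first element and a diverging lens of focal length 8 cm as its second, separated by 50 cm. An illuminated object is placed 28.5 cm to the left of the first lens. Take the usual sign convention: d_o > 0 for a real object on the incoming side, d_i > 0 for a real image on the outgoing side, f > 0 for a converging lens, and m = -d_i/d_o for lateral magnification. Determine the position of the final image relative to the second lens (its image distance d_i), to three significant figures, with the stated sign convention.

First lens: d_i1 = 1/(1/8.5 - 1/28.5) = 12.113 cm.
That image sits 37.888 cm in front of the second lens, so d_o2 = 37.888 cm.
Second lens: d_i2 = 1/(1/(-8) - 1/(37.888)) = -6.605 cm.

-6.61 cm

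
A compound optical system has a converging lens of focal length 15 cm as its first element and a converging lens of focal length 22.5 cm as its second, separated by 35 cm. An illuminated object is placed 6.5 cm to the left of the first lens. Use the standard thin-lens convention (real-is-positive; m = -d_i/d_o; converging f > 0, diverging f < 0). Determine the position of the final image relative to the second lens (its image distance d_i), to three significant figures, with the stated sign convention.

Applying the thin-lens equation to the first lens, 1/15 = 1/6.5 + 1/d_i1, which gives d_i1 = -11.471 cm.
With d_i1 < 0 the first image is virtual and lies on the object side; the object distance for lens 2 is d_o2 = 35 - (-11.471) = 46.471 cm.
Applying the thin-lens equation again with f_2 = 22.5 cm and d_o2 = 46.471 cm gives d_i2 = 43.620 cm.

43.6 cm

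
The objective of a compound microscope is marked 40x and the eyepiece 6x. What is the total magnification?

The overall magnification of a compound microscope is the product of the objective and eyepiece magnifications:
M = M_obj x M_eye = 40 x 6 = 240.

240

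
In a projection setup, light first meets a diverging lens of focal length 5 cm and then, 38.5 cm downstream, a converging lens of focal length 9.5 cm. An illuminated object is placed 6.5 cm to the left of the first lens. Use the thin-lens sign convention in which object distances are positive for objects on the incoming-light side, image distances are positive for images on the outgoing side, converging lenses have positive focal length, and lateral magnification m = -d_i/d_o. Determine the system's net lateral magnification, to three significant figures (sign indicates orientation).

First lens: d_i1 = 1/(1/(-5) - 1/6.5) = -2.826 cm.
m_1 = -(-2.826)/6.5 = 0.4348.
With d_i1 < 0 the first image is virtual and lies on the object side; the object distance for lens 2 is d_o2 = 38.5 - (-2.826) = 41.326 cm.
Second lens: d_i2 = 1/(1/9.5 - 1/(41.326)) = 12.336 cm.
m_2 = -(12.336)/(41.326) = -0.2985.
Total m = m_1 x m_2 = (0.4348)(-0.2985) = -0.1298.

-0.130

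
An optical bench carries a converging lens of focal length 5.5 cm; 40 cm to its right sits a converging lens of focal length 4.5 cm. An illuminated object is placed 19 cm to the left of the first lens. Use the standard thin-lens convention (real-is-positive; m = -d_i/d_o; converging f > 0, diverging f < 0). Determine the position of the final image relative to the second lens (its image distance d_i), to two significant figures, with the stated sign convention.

Lens 1: 1/d_i1 = 1/f_1 - 1/d_o1 = 1/5.5 - 1/19 = 0.12919 cm^-1, so d_i1 = 7.741 cm.
That image sits 32.259 cm in front of the second lens, so d_o2 = 32.259 cm.
Lens 2: 1/d_i2 = 1/f_2 - 1/d_o2 = 1/4.5 - 1/(32.259) = 0.19122 cm^-1, so d_i2 = 5.229 cm.

5.2 cm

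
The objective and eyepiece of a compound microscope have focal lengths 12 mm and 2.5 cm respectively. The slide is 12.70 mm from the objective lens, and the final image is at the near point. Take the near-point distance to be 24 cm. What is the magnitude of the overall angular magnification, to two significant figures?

Convert to cm: f_obj = 12 mm = 1.2 cm; d_o = 12.70 mm = 1.27 cm.
Objective: 1/d_i = 1/f_obj - 1/d_o = 1/1.2 - 1/1.27 = 0.04593 cm^-1, so d_i = 21.771 cm.
m_obj = -d_i/d_o = -21.771/1.27 = -17.143.
Eyepiece angular magnification (image at near point): M_eye = 1 + D/f_e = 1 + 24/2.5 = 10.600.
Overall M = m_obj x M_eye = (-17.143)(10.600) = -181.71.
|M| = 181.71.

180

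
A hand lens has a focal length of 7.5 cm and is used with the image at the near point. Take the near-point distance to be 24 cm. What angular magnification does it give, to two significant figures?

4.2

M = 1 + D/f = 1 + 24/7.5 = 4.200.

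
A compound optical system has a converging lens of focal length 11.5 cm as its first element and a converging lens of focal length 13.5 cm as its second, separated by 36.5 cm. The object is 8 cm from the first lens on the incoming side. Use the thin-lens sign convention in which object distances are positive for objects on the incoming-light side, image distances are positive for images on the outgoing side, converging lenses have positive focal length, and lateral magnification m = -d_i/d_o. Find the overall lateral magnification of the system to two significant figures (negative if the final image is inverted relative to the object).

-0.90

Lens 1: 1/d_i1 = 1/f_1 - 1/d_o1 = 1/11.5 - 1/8 = -0.03804 cm^-1, so d_i1 = -26.286 cm.
m_1 = -(-26.286)/8 = 3.2857.
The intermediate image is virtual, 26.286 cm to the left of lens 1, so d_o2 = L - d_i1 = 36.5 - (-26.286) = 62.786 cm.
Lens 2: 1/d_i2 = 1/f_2 - 1/d_o2 = 1/13.5 - 1/(62.786) = 0.05815 cm^-1, so d_i2 = 17.198 cm.
m_2 = -(17.198)/(62.786) = -0.2739.
Overall magnification: m = m_1 m_2 = -0.9000.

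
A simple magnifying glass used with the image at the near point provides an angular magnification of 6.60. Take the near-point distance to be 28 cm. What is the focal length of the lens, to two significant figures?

5.0 cm

For the image at the near point, M = 1 + D/f.
f = D/(M - 1) = 28/(6.6 - 1) = 5.000 cm.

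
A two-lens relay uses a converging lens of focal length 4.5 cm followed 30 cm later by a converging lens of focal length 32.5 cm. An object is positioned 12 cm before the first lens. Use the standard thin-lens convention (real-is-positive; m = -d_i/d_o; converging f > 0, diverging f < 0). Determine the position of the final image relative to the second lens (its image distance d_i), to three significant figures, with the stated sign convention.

First lens: d_i1 = 1/(1/4.5 - 1/12) = 7.200 cm.
Object distance for lens 2: d_o2 = 30 - 7.200 = 22.800 cm.
Second lens: d_i2 = 1/(1/32.5 - 1/(22.800)) = -76.392 cm.

-76.4 cm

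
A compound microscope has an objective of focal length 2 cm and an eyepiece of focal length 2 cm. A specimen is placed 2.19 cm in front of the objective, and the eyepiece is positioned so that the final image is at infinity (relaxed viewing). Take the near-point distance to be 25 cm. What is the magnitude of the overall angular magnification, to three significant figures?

Objective: 1/d_i = 1/f_obj - 1/d_o = 1/2 - 1/2.19 = 0.04338 cm^-1, so d_i = 23.053 cm.
m_obj = -d_i/d_o = -23.053/2.19 = -10.526.
Eyepiece angular magnification (image at infinity): M_eye = D/f_e = 25/2 = 12.500.
Overall M = m_obj x M_eye = (-10.526)(12.500) = -131.58.
|M| = 131.58.

132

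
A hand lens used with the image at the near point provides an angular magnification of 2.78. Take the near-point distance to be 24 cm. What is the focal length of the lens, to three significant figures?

13.5 cm

For the image at the near point, M = 1 + D/f.
f = D/(M - 1) = 24/(2.78 - 1) = 13.483 cm.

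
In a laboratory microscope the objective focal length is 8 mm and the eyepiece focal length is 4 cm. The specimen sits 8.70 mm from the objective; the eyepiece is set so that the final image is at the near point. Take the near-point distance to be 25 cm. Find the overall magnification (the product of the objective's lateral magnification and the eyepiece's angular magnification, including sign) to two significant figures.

Convert to cm: f_obj = 8 mm = 0.8 cm; d_o = 8.70 mm = 0.87 cm.
Objective: 1/d_i = 1/f_obj - 1/d_o = 1/0.8 - 1/0.87 = 0.10057 cm^-1, so d_i = 9.943 cm.
m_obj = -d_i/d_o = -9.943/0.87 = -11.429.
Eyepiece angular magnification (image at near point): M_eye = 1 + D/f_e = 1 + 25/4 = 7.250.
Overall M = m_obj x M_eye = (-11.429)(7.250) = -82.86.

-83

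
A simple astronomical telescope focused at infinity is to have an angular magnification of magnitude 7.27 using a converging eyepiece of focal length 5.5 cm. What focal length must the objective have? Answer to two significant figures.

|M| = f_obj/|f_eye|, so f_obj = |M| x |f_eye| = 7.27 x 5.5 = 39.985 cm.

40 cm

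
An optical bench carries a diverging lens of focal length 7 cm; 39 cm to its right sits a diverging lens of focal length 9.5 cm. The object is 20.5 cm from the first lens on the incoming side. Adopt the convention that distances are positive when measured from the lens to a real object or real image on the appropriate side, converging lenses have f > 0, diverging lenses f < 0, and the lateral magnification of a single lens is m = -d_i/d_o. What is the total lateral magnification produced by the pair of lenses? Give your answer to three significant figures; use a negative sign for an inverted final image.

0.0450

First lens: d_i1 = 1/(1/(-7) - 1/20.5) = -5.218 cm.
m_1 = -(-5.218)/20.5 = 0.2545.
With d_i1 < 0 the first image is virtual and lies on the object side; the object distance for lens 2 is d_o2 = 39 - (-5.218) = 44.218 cm.
Second lens: d_i2 = 1/(1/(-9.5) - 1/(44.218)) = -7.820 cm.
m_2 = -(-7.820)/(44.218) = 0.1768.
Overall magnification: m = m_1 m_2 = 0.0450.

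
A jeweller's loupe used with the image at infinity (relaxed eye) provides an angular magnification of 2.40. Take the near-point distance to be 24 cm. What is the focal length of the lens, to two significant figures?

10 cm

For the image at infinity, M = D/f.
f = D/M = 24/2.4 = 10.000 cm.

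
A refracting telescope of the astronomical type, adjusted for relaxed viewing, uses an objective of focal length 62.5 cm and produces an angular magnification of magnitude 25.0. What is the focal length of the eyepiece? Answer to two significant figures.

|M| = f_obj/f_eye, so f_eye = f_obj/|M| = 62.5/25.0 = 2.500 cm.

2.5 cm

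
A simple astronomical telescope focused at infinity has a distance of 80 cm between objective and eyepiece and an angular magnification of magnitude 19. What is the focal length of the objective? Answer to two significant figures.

In normal adjustment the tube length equals f_obj + f_eye and |M| = f_obj/f_eye.
So f_obj = 19 f_eye and 19 f_eye + f_eye = 80 cm, giving f_eye = 80/20 = 4.000 cm and f_obj = 76.000 cm.

76 cm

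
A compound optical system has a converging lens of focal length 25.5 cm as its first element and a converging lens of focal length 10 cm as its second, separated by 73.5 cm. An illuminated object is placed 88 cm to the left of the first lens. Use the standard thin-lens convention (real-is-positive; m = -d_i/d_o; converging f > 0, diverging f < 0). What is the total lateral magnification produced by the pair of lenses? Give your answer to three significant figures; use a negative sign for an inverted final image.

0.148

First lens: d_i1 = 1/(1/25.5 - 1/88) = 35.904 cm.
m_1 = -(35.904)/88 = -0.4080.
Object distance for lens 2: d_o2 = 73.5 - 35.904 = 37.596 cm.
Second lens: d_i2 = 1/(1/10 - 1/(37.596)) = 13.624 cm.
m_2 = -(13.624)/(37.596) = -0.3624.
Total m = m_1 x m_2 = (-0.4080)(-0.3624) = 0.1478.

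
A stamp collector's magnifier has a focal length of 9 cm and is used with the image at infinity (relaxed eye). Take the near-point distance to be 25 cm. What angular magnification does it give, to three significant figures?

M = D/f = 25/9 = 2.778.

2.78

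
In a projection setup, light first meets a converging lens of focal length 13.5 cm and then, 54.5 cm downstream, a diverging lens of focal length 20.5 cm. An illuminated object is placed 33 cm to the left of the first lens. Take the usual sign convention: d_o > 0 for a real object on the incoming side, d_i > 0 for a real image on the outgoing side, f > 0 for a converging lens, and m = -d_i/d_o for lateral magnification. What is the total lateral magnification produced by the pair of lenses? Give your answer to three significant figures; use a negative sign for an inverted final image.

-0.272

Lens 1: 1/d_i1 = 1/f_1 - 1/d_o1 = 1/13.5 - 1/33 = 0.04377 cm^-1, so d_i1 = 22.846 cm.
m_1 = -(22.846)/33 = -0.6923.
That image sits 31.654 cm in front of the second lens, so d_o2 = 31.654 cm.
Lens 2: 1/d_i2 = 1/f_2 - 1/d_o2 = 1/(-20.5) - 1/(31.654) = -0.08037 cm^-1, so d_i2 = -12.442 cm.
m_2 = -(-12.442)/(31.654) = 0.3931.
Overall magnification: m = m_1 m_2 = -0.2721.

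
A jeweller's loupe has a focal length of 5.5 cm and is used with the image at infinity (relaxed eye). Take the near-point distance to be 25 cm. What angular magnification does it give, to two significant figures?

4.5

M = D/f = 25/5.5 = 4.545.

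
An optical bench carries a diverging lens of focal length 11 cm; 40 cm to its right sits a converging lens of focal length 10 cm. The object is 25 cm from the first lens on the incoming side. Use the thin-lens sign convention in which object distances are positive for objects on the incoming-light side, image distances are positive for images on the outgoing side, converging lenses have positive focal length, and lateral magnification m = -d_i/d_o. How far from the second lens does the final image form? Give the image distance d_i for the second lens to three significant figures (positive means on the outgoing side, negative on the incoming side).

12.7 cm

Lens 1: 1/d_i1 = 1/f_1 - 1/d_o1 = 1/(-11) - 1/25 = -0.13091 cm^-1, so d_i1 = -7.639 cm.
With d_i1 < 0 the first image is virtual and lies on the object side; the object distance for lens 2 is d_o2 = 40 - (-7.639) = 47.639 cm.
Lens 2: 1/d_i2 = 1/f_2 - 1/d_o2 = 1/10 - 1/(47.639) = 0.07901 cm^-1, so d_i2 = 12.657 cm.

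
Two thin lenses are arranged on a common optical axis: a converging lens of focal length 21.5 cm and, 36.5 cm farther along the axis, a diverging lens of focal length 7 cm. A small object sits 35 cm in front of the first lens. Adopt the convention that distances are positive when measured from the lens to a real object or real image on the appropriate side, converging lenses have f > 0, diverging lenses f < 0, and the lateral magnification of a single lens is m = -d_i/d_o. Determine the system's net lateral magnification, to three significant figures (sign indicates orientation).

0.911

Applying the thin-lens equation to the first lens, 1/21.5 = 1/35 + 1/d_i1, which gives d_i1 = 55.741 cm.
Its lateral magnification is m_1 = -d_i1/d_o1 = -(55.741)/35 = -1.5926.
Since 55.741 cm > 36.5 cm, the first image lies past the second lens and serves as a virtual object: d_o2 = L - d_i1 = -19.241 cm.
Applying the thin-lens equation again with f_2 = -7 cm and d_o2 = -19.241 cm gives d_i2 = -11.003 cm.
m_2 = -(-11.003)/(-19.241) = -0.5719.
The system's lateral magnification is m_1 m_2 = (-1.5926)(-0.5719) = 0.9107.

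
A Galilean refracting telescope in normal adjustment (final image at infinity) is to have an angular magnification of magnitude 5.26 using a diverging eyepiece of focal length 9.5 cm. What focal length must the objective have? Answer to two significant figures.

50 cm

|M| = f_obj/|f_eye|, so f_obj = |M| x |f_eye| = 5.26 x 9.5 = 49.970 cm.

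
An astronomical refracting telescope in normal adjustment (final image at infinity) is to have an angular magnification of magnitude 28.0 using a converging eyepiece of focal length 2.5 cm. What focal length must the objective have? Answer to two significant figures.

70 cm

|M| = f_obj/|f_eye|, so f_obj = |M| x |f_eye| = 28.0 x 2.5 = 70.000 cm.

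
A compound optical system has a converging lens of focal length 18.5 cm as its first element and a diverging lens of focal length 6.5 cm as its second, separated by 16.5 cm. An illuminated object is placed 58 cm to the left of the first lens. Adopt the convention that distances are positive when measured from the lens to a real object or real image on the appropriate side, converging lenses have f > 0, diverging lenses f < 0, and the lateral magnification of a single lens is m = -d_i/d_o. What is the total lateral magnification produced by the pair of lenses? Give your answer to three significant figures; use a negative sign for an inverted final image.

0.731

First lens: d_i1 = 1/(1/18.5 - 1/58) = 27.165 cm.
m_1 = -(27.165)/58 = -0.4684.
Since 27.165 cm > 16.5 cm, the first image lies past the second lens and serves as a virtual object: d_o2 = L - d_i1 = -10.665 cm.
Second lens: d_i2 = 1/(1/(-6.5) - 1/(-10.665)) = -16.645 cm.
m_2 = -(-16.645)/(-10.665) = -1.5608.
Overall magnification: m = m_1 m_2 = 0.7310.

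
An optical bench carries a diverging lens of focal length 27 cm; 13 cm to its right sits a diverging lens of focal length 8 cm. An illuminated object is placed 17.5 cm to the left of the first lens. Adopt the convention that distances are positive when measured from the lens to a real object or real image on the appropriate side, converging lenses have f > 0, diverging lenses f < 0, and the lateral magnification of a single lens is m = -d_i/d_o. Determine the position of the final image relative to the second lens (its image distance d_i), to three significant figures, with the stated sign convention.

Applying the thin-lens equation to the first lens, 1/(-27) = 1/17.5 + 1/d_i1, which gives d_i1 = -10.618 cm.
With d_i1 < 0 the first image is virtual and lies on the object side; the object distance for lens 2 is d_o2 = 13 - (-10.618) = 23.618 cm.
Applying the thin-lens equation again with f_2 = -8 cm and d_o2 = 23.618 cm gives d_i2 = -5.976 cm.

-5.98 cm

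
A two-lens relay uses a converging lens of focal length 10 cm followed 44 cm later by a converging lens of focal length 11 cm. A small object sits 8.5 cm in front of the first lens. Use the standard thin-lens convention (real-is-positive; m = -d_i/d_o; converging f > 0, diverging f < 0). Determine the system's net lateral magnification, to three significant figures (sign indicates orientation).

-0.818

First lens: d_i1 = 1/(1/10 - 1/8.5) = -56.667 cm.
m_1 = -(-56.667)/8.5 = 6.6667.
With d_i1 < 0 the first image is virtual and lies on the object side; the object distance for lens 2 is d_o2 = 44 - (-56.667) = 100.667 cm.
Second lens: d_i2 = 1/(1/11 - 1/(100.667)) = 12.349 cm.
m_2 = -(12.349)/(100.667) = -0.1227.
Overall magnification: m = m_1 m_2 = -0.8178.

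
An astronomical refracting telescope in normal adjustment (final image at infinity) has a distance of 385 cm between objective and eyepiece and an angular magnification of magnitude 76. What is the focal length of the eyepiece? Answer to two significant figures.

5.0 cm

In normal adjustment the tube length equals f_obj + f_eye and |M| = f_obj/f_eye.
So f_obj = 76 f_eye and 76 f_eye + f_eye = 385 cm, giving f_eye = 385/77 = 5.000 cm and f_obj = 380.000 cm.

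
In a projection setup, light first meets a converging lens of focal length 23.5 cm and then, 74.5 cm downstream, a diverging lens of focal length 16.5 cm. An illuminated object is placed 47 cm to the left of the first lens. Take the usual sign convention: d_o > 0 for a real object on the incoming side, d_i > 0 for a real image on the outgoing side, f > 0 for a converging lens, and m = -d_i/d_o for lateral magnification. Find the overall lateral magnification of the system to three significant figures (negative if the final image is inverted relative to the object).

Applying the thin-lens equation to the first lens, 1/23.5 = 1/47 + 1/d_i1, which gives d_i1 = 47.000 cm.
Its lateral magnification is m_1 = -d_i1/d_o1 = -(47.000)/47 = -1.0000.
Object distance for lens 2: d_o2 = 74.5 - 47.000 = 27.500 cm.
Applying the thin-lens equation again with f_2 = -16.5 cm and d_o2 = 27.500 cm gives d_i2 = -10.312 cm.
m_2 = -(-10.312)/(27.500) = 0.3750.
Total m = m_1 x m_2 = (-1.0000)(0.3750) = -0.3750.

-0.375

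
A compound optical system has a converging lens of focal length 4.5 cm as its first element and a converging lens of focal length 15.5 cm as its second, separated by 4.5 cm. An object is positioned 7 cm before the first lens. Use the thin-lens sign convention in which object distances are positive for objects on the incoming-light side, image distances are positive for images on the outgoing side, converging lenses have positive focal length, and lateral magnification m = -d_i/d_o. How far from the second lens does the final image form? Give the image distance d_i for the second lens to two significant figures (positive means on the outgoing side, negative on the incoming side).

Lens 1: 1/d_i1 = 1/f_1 - 1/d_o1 = 1/4.5 - 1/7 = 0.07937 cm^-1, so d_i1 = 12.600 cm.
Since 12.600 cm > 4.5 cm, the first image lies past the second lens and serves as a virtual object: d_o2 = L - d_i1 = -8.100 cm.
Lens 2: 1/d_i2 = 1/f_2 - 1/d_o2 = 1/15.5 - 1/(-8.100) = 0.18797 cm^-1, so d_i2 = 5.320 cm.

5.3 cm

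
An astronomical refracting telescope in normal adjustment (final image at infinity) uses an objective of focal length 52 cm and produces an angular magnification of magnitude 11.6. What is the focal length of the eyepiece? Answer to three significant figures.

|M| = f_obj/f_eye, so f_eye = f_obj/|M| = 52/11.6 = 4.483 cm.

4.48 cm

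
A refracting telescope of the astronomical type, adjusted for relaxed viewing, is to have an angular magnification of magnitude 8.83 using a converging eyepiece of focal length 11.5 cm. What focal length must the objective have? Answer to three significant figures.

102 cm

|M| = f_obj/|f_eye|, so f_obj = |M| x |f_eye| = 8.83 x 11.5 = 101.545 cm.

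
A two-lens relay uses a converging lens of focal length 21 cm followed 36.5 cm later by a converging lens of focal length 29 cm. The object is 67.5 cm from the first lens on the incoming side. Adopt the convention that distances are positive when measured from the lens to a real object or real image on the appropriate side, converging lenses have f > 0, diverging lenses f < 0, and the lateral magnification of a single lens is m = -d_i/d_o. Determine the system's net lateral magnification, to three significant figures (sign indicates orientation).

Applying the thin-lens equation to the first lens, 1/21 = 1/67.5 + 1/d_i1, which gives d_i1 = 30.484 cm.
Its lateral magnification is m_1 = -d_i1/d_o1 = -(30.484)/67.5 = -0.4516.
That image sits 6.016 cm in front of the second lens, so d_o2 = 6.016 cm.
Applying the thin-lens equation again with f_2 = 29 cm and d_o2 = 6.016 cm gives d_i2 = -7.591 cm.
m_2 = -(-7.591)/(6.016) = 1.2618.
The system's lateral magnification is m_1 m_2 = (-0.4516)(1.2618) = -0.5698.

-0.570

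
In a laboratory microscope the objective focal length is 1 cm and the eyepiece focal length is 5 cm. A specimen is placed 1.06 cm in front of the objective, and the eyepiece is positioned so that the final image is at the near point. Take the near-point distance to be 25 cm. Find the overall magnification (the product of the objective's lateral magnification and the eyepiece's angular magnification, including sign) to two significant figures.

Objective: 1/d_i = 1/f_obj - 1/d_o = 1/1 - 1/1.06 = 0.05660 cm^-1, so d_i = 17.667 cm.
m_obj = -d_i/d_o = -17.667/1.06 = -16.667.
Eyepiece angular magnification (image at near point): M_eye = 1 + D/f_e = 1 + 25/5 = 6.000.
Overall M = m_obj x M_eye = (-16.667)(6.000) = -100.00.

-100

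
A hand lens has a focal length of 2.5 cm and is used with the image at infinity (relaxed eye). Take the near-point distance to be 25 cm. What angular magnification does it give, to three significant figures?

M = D/f = 25/2.5 = 10.000.

10.0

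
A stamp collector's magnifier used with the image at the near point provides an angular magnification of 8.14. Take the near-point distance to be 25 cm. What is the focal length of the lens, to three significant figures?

3.50 cm

For the image at the near point, M = 1 + D/f.
f = D/(M - 1) = 25/(8.14 - 1) = 3.501 cm.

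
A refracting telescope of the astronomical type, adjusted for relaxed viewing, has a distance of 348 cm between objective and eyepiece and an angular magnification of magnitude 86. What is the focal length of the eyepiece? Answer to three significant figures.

4.00 cm

In normal adjustment the tube length equals f_obj + f_eye and |M| = f_obj/f_eye.
So f_obj = 86 f_eye and 86 f_eye + f_eye = 348 cm, giving f_eye = 348/87 = 4.000 cm and f_obj = 344.000 cm.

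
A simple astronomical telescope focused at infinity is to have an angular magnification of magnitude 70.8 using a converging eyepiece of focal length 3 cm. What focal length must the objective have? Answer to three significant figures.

|M| = f_obj/|f_eye|, so f_obj = |M| x |f_eye| = 70.8 x 3 = 212.400 cm.

212 cm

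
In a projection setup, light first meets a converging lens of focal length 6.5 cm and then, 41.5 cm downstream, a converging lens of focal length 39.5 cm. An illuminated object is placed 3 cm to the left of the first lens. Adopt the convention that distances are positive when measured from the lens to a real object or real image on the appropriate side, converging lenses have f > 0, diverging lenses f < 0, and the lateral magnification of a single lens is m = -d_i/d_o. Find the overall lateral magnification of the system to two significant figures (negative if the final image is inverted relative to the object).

-9.7

Applying the thin-lens equation to the first lens, 1/6.5 = 1/3 + 1/d_i1, which gives d_i1 = -5.571 cm.
Its lateral magnification is m_1 = -d_i1/d_o1 = -(-5.571)/3 = 1.8571.
With d_i1 < 0 the first image is virtual and lies on the object side; the object distance for lens 2 is d_o2 = 41.5 - (-5.571) = 47.071 cm.
Applying the thin-lens equation again with f_2 = 39.5 cm and d_o2 = 47.071 cm gives d_i2 = 245.571 cm.
m_2 = -(245.571)/(47.071) = -5.2170.
Overall magnification: m = m_1 m_2 = -9.6887.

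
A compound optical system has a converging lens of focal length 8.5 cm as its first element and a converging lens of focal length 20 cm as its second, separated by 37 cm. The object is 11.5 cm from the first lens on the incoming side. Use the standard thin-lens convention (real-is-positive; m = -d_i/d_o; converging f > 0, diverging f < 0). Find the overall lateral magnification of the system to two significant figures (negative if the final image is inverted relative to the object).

-3.6

Lens 1: 1/d_i1 = 1/f_1 - 1/d_o1 = 1/8.5 - 1/11.5 = 0.03069 cm^-1, so d_i1 = 32.583 cm.
m_1 = -(32.583)/11.5 = -2.8333.
That image sits 4.417 cm in front of the second lens, so d_o2 = 4.417 cm.
Lens 2: 1/d_i2 = 1/f_2 - 1/d_o2 = 1/20 - 1/(4.417) = -0.17642 cm^-1, so d_i2 = -5.668 cm.
m_2 = -(-5.668)/(4.417) = 1.2834.
Overall magnification: m = m_1 m_2 = -3.6364.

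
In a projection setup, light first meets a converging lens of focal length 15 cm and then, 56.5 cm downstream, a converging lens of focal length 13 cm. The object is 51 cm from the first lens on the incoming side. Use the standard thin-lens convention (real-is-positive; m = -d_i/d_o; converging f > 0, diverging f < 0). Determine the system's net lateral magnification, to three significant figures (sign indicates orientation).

Applying the thin-lens equation to the first lens, 1/15 = 1/51 + 1/d_i1, which gives d_i1 = 21.250 cm.
Its lateral magnification is m_1 = -d_i1/d_o1 = -(21.250)/51 = -0.4167.
That image sits 35.250 cm in front of the second lens, so d_o2 = 35.250 cm.
Applying the thin-lens equation again with f_2 = 13 cm and d_o2 = 35.250 cm gives d_i2 = 20.596 cm.
m_2 = -(20.596)/(35.250) = -0.5843.
Overall magnification: m = m_1 m_2 = 0.2434.

0.243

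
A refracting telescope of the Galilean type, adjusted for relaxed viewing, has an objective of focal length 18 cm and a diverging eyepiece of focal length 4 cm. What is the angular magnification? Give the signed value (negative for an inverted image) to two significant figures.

M = -f_obj/f_eye = -18/(-4) = 4.500.

4.5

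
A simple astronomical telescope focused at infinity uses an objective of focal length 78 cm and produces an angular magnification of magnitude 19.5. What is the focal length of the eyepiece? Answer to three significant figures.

|M| = f_obj/f_eye, so f_eye = f_obj/|M| = 78/19.5 = 4.000 cm.

4.00 cm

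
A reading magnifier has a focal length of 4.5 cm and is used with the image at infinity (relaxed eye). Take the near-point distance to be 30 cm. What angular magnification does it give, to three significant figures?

6.67

M = D/f = 30/4.5 = 6.667.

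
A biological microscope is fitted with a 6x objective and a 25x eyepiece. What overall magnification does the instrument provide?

The overall magnification of a compound microscope is the product of the objective and eyepiece magnifications:
M = M_obj x M_eye = 6 x 25 = 150.

150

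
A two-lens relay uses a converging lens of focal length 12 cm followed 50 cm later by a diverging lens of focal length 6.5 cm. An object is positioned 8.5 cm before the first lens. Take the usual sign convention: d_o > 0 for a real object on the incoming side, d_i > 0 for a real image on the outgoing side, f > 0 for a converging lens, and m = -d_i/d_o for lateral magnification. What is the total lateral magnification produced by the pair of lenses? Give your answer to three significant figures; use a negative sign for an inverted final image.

First lens: d_i1 = 1/(1/12 - 1/8.5) = -29.143 cm.
m_1 = -(-29.143)/8.5 = 3.4286.
With d_i1 < 0 the first image is virtual and lies on the object side; the object distance for lens 2 is d_o2 = 50 - (-29.143) = 79.143 cm.
Second lens: d_i2 = 1/(1/(-6.5) - 1/(79.143)) = -6.007 cm.
m_2 = -(-6.007)/(79.143) = 0.0759.
Total m = m_1 x m_2 = (3.4286)(0.0759) = 0.2602.

0.260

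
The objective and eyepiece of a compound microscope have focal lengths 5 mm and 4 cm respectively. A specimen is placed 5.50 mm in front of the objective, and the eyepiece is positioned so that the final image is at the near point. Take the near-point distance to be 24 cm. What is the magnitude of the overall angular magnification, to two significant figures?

70

Convert to cm: f_obj = 5 mm = 0.5 cm; d_o = 5.50 mm = 0.55 cm.
Objective: 1/d_i = 1/f_obj - 1/d_o = 1/0.5 - 1/0.55 = 0.18182 cm^-1, so d_i = 5.500 cm.
m_obj = -d_i/d_o = -5.500/0.55 = -10.000.
Eyepiece angular magnification (image at near point): M_eye = 1 + D/f_e = 1 + 24/4 = 7.000.
Overall M = m_obj x M_eye = (-10.000)(7.000) = -70.00.
|M| = 70.00.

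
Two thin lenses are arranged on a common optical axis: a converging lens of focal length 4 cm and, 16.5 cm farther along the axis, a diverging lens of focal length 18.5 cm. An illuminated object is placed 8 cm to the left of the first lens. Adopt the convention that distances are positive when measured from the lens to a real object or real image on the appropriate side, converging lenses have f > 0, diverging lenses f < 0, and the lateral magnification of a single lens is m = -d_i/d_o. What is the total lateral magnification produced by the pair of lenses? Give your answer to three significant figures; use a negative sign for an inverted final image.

Lens 1: 1/d_i1 = 1/f_1 - 1/d_o1 = 1/4 - 1/8 = 0.12500 cm^-1, so d_i1 = 8.000 cm.
m_1 = -(8.000)/8 = -1.0000.
That image sits 8.500 cm in front of the second lens, so d_o2 = 8.500 cm.
Lens 2: 1/d_i2 = 1/f_2 - 1/d_o2 = 1/(-18.5) - 1/(8.500) = -0.17170 cm^-1, so d_i2 = -5.824 cm.
m_2 = -(-5.824)/(8.500) = 0.6852.
The system's lateral magnification is m_1 m_2 = (-1.0000)(0.6852) = -0.6852.

-0.685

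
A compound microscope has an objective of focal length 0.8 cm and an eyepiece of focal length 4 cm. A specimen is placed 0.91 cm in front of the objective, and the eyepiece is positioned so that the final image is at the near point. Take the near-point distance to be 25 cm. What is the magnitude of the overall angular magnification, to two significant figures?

53

Objective: 1/d_i = 1/f_obj - 1/d_o = 1/0.8 - 1/0.91 = 0.15110 cm^-1, so d_i = 6.618 cm.
m_obj = -d_i/d_o = -6.618/0.91 = -7.273.
Eyepiece angular magnification (image at near point): M_eye = 1 + D/f_e = 1 + 25/4 = 7.250.
Overall M = m_obj x M_eye = (-7.273)(7.250) = -52.73.
|M| = 52.73.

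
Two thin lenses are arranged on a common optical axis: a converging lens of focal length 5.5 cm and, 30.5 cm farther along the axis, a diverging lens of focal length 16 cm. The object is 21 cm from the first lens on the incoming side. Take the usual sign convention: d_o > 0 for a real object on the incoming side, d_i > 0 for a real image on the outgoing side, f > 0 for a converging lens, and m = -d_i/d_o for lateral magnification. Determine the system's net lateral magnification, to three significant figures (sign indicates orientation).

Applying the thin-lens equation to the first lens, 1/5.5 = 1/21 + 1/d_i1, which gives d_i1 = 7.452 cm.
Its lateral magnification is m_1 = -d_i1/d_o1 = -(7.452)/21 = -0.3548.
The intermediate image is 7.452 cm to the right of lens 1, so d_o2 = L - d_i1 = 30.5 - 7.452 = 23.048 cm.
Applying the thin-lens equation again with f_2 = -16 cm and d_o2 = 23.048 cm gives d_i2 = -9.444 cm.
m_2 = -(-9.444)/(23.048) = 0.4097.
Overall magnification: m = m_1 m_2 = -0.1454.

-0.145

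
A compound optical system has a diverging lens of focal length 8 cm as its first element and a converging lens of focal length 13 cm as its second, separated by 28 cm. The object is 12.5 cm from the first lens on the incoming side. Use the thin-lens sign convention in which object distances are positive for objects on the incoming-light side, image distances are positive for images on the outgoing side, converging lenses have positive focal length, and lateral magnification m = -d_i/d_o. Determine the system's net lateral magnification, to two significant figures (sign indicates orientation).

Lens 1: 1/d_i1 = 1/f_1 - 1/d_o1 = 1/(-8) - 1/12.5 = -0.20500 cm^-1, so d_i1 = -4.878 cm.
m_1 = -(-4.878)/12.5 = 0.3902.
The intermediate image is virtual, 4.878 cm to the left of lens 1, so d_o2 = L - d_i1 = 28 - (-4.878) = 32.878 cm.
Lens 2: 1/d_i2 = 1/f_2 - 1/d_o2 = 1/13 - 1/(32.878) = 0.04651 cm^-1, so d_i2 = 21.502 cm.
m_2 = -(21.502)/(32.878) = -0.6540.
Overall magnification: m = m_1 m_2 = -0.2552.

-0.26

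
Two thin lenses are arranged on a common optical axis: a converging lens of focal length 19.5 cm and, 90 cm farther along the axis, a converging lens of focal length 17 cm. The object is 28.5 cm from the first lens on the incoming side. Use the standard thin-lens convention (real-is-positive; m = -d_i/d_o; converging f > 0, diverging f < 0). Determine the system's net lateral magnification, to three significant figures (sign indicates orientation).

3.27

Applying the thin-lens equation to the first lens, 1/19.5 = 1/28.5 + 1/d_i1, which gives d_i1 = 61.750 cm.
Its lateral magnification is m_1 = -d_i1/d_o1 = -(61.750)/28.5 = -2.1667.
That image sits 28.250 cm in front of the second lens, so d_o2 = 28.250 cm.
Applying the thin-lens equation again with f_2 = 17 cm and d_o2 = 28.250 cm gives d_i2 = 42.689 cm.
m_2 = -(42.689)/(28.250) = -1.5111.
Overall magnification: m = m_1 m_2 = 3.2741.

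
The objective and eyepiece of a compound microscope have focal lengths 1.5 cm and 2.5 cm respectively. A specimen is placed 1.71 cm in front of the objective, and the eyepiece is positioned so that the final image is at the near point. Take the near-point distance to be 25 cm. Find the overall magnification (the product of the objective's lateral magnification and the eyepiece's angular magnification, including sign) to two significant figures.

Objective: 1/d_i = 1/f_obj - 1/d_o = 1/1.5 - 1/1.71 = 0.08187 cm^-1, so d_i = 12.214 cm.
m_obj = -d_i/d_o = -12.214/1.71 = -7.143.
Eyepiece angular magnification (image at near point): M_eye = 1 + D/f_e = 1 + 25/2.5 = 11.000.
Overall M = m_obj x M_eye = (-7.143)(11.000) = -78.57.

-79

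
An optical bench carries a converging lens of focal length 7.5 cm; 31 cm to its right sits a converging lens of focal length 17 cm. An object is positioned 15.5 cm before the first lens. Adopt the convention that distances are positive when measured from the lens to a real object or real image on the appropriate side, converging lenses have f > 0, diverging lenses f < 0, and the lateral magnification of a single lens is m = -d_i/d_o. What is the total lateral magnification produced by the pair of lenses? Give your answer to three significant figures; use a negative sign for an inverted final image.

-30.0

Lens 1: 1/d_i1 = 1/f_1 - 1/d_o1 = 1/7.5 - 1/15.5 = 0.06882 cm^-1, so d_i1 = 14.531 cm.
m_1 = -(14.531)/15.5 = -0.9375.
The intermediate image is 14.531 cm to the right of lens 1, so d_o2 = L - d_i1 = 31 - 14.531 = 16.469 cm.
Lens 2: 1/d_i2 = 1/f_2 - 1/d_o2 = 1/17 - 1/(16.469) = -0.00190 cm^-1, so d_i2 = -527.000 cm.
m_2 = -(-527.000)/(16.469) = 32.0000.
Total m = m_1 x m_2 = (-0.9375)(32.0000) = -30.0000.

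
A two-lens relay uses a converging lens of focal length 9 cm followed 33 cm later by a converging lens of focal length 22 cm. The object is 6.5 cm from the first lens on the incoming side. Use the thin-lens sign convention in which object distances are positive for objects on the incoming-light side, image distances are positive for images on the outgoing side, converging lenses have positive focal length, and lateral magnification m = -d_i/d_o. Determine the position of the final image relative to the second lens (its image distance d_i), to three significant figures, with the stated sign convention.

First lens: d_i1 = 1/(1/9 - 1/6.5) = -23.400 cm.
The intermediate image is virtual, 23.400 cm to the left of lens 1, so d_o2 = L - d_i1 = 33 - (-23.400) = 56.400 cm.
Second lens: d_i2 = 1/(1/22 - 1/(56.400)) = 36.070 cm.

36.1 cm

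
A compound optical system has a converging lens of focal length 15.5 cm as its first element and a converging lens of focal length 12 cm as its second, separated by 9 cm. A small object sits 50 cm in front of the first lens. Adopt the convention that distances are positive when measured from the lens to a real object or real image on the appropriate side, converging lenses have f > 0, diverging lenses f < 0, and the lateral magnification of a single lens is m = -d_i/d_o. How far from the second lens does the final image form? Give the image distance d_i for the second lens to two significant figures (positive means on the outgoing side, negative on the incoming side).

6.3 cm

Applying the thin-lens equation to the first lens, 1/15.5 = 1/50 + 1/d_i1, which gives d_i1 = 22.464 cm.
Since 22.464 cm > 9 cm, the first image lies past the second lens and serves as a virtual object: d_o2 = L - d_i1 = -13.464 cm.
Applying the thin-lens equation again with f_2 = 12 cm and d_o2 = -13.464 cm gives d_i2 = 6.345 cm.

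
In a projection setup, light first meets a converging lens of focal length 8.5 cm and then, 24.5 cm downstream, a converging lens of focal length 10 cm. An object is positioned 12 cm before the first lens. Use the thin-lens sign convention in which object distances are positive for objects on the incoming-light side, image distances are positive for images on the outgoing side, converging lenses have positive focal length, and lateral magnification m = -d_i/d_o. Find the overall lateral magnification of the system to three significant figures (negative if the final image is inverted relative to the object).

First lens: d_i1 = 1/(1/8.5 - 1/12) = 29.143 cm.
m_1 = -(29.143)/12 = -2.4286.
This image would form 29.143 cm past lens 1, i.e. 4.643 cm beyond lens 2, so it is a virtual object for lens 2: d_o2 = 24.5 - 29.143 = -4.643 cm.
Second lens: d_i2 = 1/(1/10 - 1/(-4.643)) = 3.171 cm.
m_2 = -(3.171)/(-4.643) = 0.6829.
Overall magnification: m = m_1 m_2 = -1.6585.

-1.66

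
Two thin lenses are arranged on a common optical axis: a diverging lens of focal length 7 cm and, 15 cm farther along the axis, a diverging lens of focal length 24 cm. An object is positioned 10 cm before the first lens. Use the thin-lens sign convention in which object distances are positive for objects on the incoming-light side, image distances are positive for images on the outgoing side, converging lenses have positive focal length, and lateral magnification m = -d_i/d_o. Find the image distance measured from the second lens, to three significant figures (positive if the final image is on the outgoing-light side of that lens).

-10.6 cm

Applying the thin-lens equation to the first lens, 1/(-7) = 1/10 + 1/d_i1, which gives d_i1 = -4.118 cm.
The intermediate image is virtual, 4.118 cm to the left of lens 1, so d_o2 = L - d_i1 = 15 - (-4.118) = 19.118 cm.
Applying the thin-lens equation again with f_2 = -24 cm and d_o2 = 19.118 cm gives d_i2 = -10.641 cm.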